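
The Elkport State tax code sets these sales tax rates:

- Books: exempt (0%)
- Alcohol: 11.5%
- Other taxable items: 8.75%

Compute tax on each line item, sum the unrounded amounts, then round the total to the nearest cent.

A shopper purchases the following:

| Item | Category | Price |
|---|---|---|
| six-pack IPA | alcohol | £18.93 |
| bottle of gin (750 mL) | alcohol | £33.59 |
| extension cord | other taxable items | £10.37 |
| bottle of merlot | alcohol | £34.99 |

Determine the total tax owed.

Six-pack IPA £18.93: alcohol → 11.5% → £2.17695
Bottle of gin (750 mL) £33.59: alcohol → 11.5% → £3.86285
Extension cord £10.37: other taxable items → 8.75% → £0.907375
Bottle of merlot £34.99: alcohol → 11.5% → £4.02385
Unrounded tax sum = £10.971025 → £10.97

£10.97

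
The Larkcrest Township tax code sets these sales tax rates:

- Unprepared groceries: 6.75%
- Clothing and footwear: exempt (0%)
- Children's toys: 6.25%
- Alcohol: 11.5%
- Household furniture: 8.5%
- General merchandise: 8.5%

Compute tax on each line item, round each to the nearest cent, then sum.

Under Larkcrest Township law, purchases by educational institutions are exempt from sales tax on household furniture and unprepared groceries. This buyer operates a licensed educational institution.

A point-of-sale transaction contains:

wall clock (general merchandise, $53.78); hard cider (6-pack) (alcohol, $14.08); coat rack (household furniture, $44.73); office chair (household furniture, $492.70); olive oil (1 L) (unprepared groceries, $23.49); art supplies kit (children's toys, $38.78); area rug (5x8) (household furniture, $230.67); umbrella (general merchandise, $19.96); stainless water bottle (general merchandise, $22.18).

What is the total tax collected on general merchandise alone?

$8.16

Wall clock $53.78: general merchandise → 8.5% → $4.57
Umbrella $19.96: general merchandise → 8.5% → $1.70
Stainless water bottle $22.18: general merchandise → 8.5% → $1.89
Tax on general merchandise = $4.57 + $1.70 + $1.89 = $8.16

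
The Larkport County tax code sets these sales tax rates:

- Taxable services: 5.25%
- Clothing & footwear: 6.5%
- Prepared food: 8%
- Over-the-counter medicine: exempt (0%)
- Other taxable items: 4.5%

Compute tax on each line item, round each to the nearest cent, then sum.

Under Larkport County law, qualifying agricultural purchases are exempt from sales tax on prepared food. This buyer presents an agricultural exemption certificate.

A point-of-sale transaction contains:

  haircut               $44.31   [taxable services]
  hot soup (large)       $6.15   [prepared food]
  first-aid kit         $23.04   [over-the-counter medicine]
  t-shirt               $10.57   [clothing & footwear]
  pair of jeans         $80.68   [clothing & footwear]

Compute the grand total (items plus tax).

$173.01

Haircut $44.31: taxable services → 5.25% → $2.33
Hot soup (large) $6.15: prepared food, buyer-exempt → 0% → $0.00
First-aid kit $23.04: over-the-counter medicine → 0% → $0.00
T-shirt $10.57: clothing & footwear → 6.5% → $0.69
Pair of jeans $80.68: clothing & footwear → 6.5% → $5.24
Subtotal = $164.75; tax = $8.26; total due = $173.01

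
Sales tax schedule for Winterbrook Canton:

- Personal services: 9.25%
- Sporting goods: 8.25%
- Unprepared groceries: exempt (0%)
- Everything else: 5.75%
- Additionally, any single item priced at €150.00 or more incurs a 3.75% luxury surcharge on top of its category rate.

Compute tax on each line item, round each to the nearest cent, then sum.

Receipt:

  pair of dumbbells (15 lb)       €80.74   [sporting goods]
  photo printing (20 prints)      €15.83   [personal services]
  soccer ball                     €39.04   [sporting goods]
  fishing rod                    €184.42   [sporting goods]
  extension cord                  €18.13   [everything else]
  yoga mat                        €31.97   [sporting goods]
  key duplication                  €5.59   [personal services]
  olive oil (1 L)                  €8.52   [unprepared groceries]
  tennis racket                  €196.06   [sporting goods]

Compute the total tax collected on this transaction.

Pair of dumbbells (15 lb) €80.74: sporting goods → 8.25% → €6.66
Photo printing (20 prints) €15.83: personal services → 9.25% → €1.46
Soccer ball €39.04: sporting goods → 8.25% → €3.22
Fishing rod €184.42: sporting goods → 8.25% + 3.75% surcharge = 12% → €22.13
Extension cord €18.13: everything else → 5.75% → €1.04
Yoga mat €31.97: sporting goods → 8.25% → €2.64
Key duplication €5.59: personal services → 9.25% → €0.52
Olive oil (1 L) €8.52: unprepared groceries → 0% → €0.00
Tennis racket €196.06: sporting goods → 8.25% + 3.75% surcharge = 12% → €23.53
Total tax = €6.66 + €1.46 + €3.22 + €22.13 + €1.04 + €2.64 + €0.52 + €23.53 = €61.20

€61.20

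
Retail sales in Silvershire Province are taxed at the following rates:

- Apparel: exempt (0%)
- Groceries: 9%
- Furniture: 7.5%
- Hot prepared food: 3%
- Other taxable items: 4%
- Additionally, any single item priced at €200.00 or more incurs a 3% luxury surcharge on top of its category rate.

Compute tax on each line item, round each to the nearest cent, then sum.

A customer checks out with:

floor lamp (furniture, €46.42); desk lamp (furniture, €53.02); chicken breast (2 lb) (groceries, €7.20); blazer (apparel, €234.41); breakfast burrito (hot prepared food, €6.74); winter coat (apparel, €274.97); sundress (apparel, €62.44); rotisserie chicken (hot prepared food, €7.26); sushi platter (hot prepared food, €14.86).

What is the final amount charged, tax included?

Floor lamp €46.42: furniture → 7.5% → €3.48
Desk lamp €53.02: furniture → 7.5% → €3.98
Chicken breast (2 lb) €7.20: groceries → 9% → €0.65
Blazer €234.41: apparel → 0% + 3% surcharge = 3% → €7.03
Breakfast burrito €6.74: hot prepared food → 3% → €0.20
Winter coat €274.97: apparel → 0% + 3% surcharge = 3% → €8.25
Sundress €62.44: apparel → 0% → €0.00
Rotisserie chicken €7.26: hot prepared food → 3% → €0.22
Sushi platter €14.86: hot prepared food → 3% → €0.45
Subtotal = €707.32; tax = €24.26; total due = €731.58

€731.58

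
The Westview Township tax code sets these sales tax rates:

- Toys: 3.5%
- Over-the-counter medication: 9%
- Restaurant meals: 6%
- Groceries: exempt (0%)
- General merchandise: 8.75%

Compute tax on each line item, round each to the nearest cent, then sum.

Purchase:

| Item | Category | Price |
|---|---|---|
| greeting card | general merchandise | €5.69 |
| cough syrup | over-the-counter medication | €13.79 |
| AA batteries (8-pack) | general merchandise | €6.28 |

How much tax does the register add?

Greeting card €5.69: general merchandise → 8.75% → €0.50
Cough syrup €13.79: over-the-counter medication → 9% → €1.24
AA batteries (8-pack) €6.28: general merchandise → 8.75% → €0.55
Total tax = €0.50 + €1.24 + €0.55 = €2.29

€2.29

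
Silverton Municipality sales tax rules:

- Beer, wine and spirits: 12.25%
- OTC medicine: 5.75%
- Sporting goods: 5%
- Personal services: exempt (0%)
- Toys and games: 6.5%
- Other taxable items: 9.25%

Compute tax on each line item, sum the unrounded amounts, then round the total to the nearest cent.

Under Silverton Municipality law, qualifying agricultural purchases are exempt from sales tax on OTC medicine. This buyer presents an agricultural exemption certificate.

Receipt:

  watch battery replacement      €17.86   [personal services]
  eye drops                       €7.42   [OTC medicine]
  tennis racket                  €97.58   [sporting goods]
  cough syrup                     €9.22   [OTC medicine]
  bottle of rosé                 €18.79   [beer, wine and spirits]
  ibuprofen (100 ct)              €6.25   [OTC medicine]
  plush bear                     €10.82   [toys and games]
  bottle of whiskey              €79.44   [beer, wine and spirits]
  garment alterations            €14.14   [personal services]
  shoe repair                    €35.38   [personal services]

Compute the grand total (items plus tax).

€314.52

Watch battery replacement €17.86: personal services → 0% → €0.00
Eye drops €7.42: OTC medicine, buyer-exempt → 0% → €0.00
Tennis racket €97.58: sporting goods → 5% → €4.879
Cough syrup €9.22: OTC medicine, buyer-exempt → 0% → €0.00
Bottle of rosé €18.79: beer, wine and spirits → 12.25% → €2.301775
Ibuprofen (100 ct) €6.25: OTC medicine, buyer-exempt → 0% → €0.00
Plush bear €10.82: toys and games → 6.5% → €0.7033
Bottle of whiskey €79.44: beer, wine and spirits → 12.25% → €9.7314
Garment alterations €14.14: personal services → 0% → €0.00
Shoe repair €35.38: personal services → 0% → €0.00
Subtotal = €296.90; unrounded tax = €17.615475 → €17.62; total due = €314.52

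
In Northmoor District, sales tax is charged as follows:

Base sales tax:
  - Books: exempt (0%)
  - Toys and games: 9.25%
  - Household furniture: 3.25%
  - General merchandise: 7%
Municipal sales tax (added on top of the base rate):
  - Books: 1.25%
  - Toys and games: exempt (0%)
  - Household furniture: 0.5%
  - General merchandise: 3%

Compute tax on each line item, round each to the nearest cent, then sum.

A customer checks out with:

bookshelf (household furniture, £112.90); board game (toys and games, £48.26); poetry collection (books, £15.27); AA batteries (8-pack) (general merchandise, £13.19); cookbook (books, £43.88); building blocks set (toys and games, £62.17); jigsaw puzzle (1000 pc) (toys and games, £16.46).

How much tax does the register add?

Bookshelf £112.90: household furniture → 3.25% + 0.5% municipal = 3.75% → £4.23
Board game £48.26: toys and games → 9.25% + 0% municipal = 9.25% → £4.46
Poetry collection £15.27: books → 0% + 1.25% municipal = 1.25% → £0.19
AA batteries (8-pack) £13.19: general merchandise → 7% + 3% municipal = 10% → £1.32
Cookbook £43.88: books → 0% + 1.25% municipal = 1.25% → £0.55
Building blocks set £62.17: toys and games → 9.25% + 0% municipal = 9.25% → £5.75
Jigsaw puzzle (1000 pc) £16.46: toys and games → 9.25% + 0% municipal = 9.25% → £1.52
Total tax = £4.23 + £4.46 + £0.19 + £1.32 + £0.55 + £5.75 + £1.52 = £18.02

£18.02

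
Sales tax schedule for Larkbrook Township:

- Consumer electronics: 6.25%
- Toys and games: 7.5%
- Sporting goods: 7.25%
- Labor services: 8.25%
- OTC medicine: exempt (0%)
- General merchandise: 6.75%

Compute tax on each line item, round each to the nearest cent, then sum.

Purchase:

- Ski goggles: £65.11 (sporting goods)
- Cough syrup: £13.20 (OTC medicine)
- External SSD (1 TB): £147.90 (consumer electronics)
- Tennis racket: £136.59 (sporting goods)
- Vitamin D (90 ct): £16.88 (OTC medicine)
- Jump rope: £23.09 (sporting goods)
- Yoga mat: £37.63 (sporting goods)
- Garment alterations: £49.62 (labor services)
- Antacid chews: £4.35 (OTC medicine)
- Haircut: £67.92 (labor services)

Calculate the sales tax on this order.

£37.95

Ski goggles £65.11: sporting goods → 7.25% → £4.72
Cough syrup £13.20: OTC medicine → 0% → £0.00
External SSD (1 TB) £147.90: consumer electronics → 6.25% → £9.24
Tennis racket £136.59: sporting goods → 7.25% → £9.90
Vitamin D (90 ct) £16.88: OTC medicine → 0% → £0.00
Jump rope £23.09: sporting goods → 7.25% → £1.67
Yoga mat £37.63: sporting goods → 7.25% → £2.73
Garment alterations £49.62: labor services → 8.25% → £4.09
Antacid chews £4.35: OTC medicine → 0% → £0.00
Haircut £67.92: labor services → 8.25% → £5.60
Total tax = £4.72 + £9.24 + £9.90 + £1.67 + £2.73 + £4.09 + £5.60 = £37.95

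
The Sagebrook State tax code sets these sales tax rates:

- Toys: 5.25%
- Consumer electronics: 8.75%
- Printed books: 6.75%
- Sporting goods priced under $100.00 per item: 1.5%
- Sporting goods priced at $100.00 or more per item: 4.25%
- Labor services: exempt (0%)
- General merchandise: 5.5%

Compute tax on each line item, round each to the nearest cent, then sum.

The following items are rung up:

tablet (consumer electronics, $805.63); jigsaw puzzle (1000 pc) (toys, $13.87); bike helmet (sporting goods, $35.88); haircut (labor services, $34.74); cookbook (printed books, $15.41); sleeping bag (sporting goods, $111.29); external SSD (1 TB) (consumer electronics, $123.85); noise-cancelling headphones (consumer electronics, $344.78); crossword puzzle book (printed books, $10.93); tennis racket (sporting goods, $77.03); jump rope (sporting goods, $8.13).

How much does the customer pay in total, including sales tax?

Tablet $805.63: consumer electronics → 8.75% → $70.49
Jigsaw puzzle (1000 pc) $13.87: toys → 5.25% → $0.73
Bike helmet $35.88: sporting goods, under $100.00 → 1.5% → $0.54
Haircut $34.74: labor services → 0% → $0.00
Cookbook $15.41: printed books → 6.75% → $1.04
Sleeping bag $111.29: sporting goods, $100.00 or more → 4.25% → $4.73
External SSD (1 TB) $123.85: consumer electronics → 8.75% → $10.84
Noise-cancelling headphones $344.78: consumer electronics → 8.75% → $30.17
Crossword puzzle book $10.93: printed books → 6.75% → $0.74
Tennis racket $77.03: sporting goods, under $100.00 → 1.5% → $1.16
Jump rope $8.13: sporting goods, under $100.00 → 1.5% → $0.12
Subtotal = $1581.54; tax = $120.56; total due = $1702.10

$1702.10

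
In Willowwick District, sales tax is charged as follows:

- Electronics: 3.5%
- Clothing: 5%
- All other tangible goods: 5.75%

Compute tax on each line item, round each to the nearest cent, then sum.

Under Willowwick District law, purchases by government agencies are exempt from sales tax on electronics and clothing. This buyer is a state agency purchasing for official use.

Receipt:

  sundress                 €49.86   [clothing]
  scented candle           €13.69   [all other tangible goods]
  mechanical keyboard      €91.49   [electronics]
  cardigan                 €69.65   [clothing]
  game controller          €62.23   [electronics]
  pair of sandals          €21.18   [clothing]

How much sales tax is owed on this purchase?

Sundress €49.86: clothing, buyer-exempt → 0% → €0.00
Scented candle €13.69: all other tangible goods → 5.75% → €0.79
Mechanical keyboard €91.49: electronics, buyer-exempt → 0% → €0.00
Cardigan €69.65: clothing, buyer-exempt → 0% → €0.00
Game controller €62.23: electronics, buyer-exempt → 0% → €0.00
Pair of sandals €21.18: clothing, buyer-exempt → 0% → €0.00
Total tax = €0.79

€0.79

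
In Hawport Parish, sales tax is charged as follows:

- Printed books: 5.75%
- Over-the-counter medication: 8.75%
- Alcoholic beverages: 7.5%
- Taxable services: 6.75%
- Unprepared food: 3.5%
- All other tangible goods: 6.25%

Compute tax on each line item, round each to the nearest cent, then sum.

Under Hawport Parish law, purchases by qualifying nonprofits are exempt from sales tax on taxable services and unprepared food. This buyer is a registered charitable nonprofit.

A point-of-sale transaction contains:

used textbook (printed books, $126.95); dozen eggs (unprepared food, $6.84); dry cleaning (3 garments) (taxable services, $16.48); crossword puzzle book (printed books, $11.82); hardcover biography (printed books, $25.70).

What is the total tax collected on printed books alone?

Used textbook $126.95: printed books → 5.75% → $7.30
Crossword puzzle book $11.82: printed books → 5.75% → $0.68
Hardcover biography $25.70: printed books → 5.75% → $1.48
Tax on printed books = $7.30 + $0.68 + $1.48 = $9.46

$9.46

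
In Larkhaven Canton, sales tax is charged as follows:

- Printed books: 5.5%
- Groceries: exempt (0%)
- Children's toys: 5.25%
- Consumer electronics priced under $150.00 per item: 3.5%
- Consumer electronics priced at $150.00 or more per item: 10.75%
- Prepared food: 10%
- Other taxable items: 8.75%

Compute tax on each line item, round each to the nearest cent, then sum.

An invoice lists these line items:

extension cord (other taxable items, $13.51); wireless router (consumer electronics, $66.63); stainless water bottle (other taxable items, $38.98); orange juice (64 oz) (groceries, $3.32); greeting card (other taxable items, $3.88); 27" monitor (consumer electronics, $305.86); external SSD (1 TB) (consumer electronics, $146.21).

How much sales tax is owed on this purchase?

$45.26

Extension cord $13.51: other taxable items → 8.75% → $1.18
Wireless router $66.63: consumer electronics, under $150.00 → 3.5% → $2.33
Stainless water bottle $38.98: other taxable items → 8.75% → $3.41
Orange juice (64 oz) $3.32: groceries → 0% → $0.00
Greeting card $3.88: other taxable items → 8.75% → $0.34
27" monitor $305.86: consumer electronics, $150.00 or more → 10.75% → $32.88
External SSD (1 TB) $146.21: consumer electronics, under $150.00 → 3.5% → $5.12
Total tax = $1.18 + $2.33 + $3.41 + $0.34 + $32.88 + $5.12 = $45.26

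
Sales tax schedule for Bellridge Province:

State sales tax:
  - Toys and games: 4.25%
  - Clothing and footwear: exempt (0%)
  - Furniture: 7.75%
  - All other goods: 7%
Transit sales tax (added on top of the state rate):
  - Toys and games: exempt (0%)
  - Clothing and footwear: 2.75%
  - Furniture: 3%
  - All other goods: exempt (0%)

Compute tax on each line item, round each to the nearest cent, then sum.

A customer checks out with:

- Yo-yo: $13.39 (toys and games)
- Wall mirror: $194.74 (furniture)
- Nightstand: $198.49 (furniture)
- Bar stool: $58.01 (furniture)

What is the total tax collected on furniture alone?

Wall mirror $194.74: furniture → 7.75% + 3% transit = 10.75% → $20.93
Nightstand $198.49: furniture → 7.75% + 3% transit = 10.75% → $21.34
Bar stool $58.01: furniture → 7.75% + 3% transit = 10.75% → $6.24
Tax on furniture = $20.93 + $21.34 + $6.24 = $48.51

$48.51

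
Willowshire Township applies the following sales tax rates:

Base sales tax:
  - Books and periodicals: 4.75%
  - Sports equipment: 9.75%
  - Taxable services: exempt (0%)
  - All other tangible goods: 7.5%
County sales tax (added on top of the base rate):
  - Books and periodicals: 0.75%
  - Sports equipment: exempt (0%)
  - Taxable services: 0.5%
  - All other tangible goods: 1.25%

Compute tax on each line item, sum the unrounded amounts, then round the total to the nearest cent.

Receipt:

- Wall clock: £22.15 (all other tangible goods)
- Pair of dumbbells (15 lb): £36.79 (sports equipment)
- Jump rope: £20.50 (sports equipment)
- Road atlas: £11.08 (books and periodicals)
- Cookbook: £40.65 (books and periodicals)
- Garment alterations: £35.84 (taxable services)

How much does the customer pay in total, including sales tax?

£177.56

Wall clock £22.15: all other tangible goods → 7.5% + 1.25% county = 8.75% → £1.938125
Pair of dumbbells (15 lb) £36.79: sports equipment → 9.75% + 0% county = 9.75% → £3.587025
Jump rope £20.50: sports equipment → 9.75% + 0% county = 9.75% → £1.99875
Road atlas £11.08: books and periodicals → 4.75% + 0.75% county = 5.5% → £0.6094
Cookbook £40.65: books and periodicals → 4.75% + 0.75% county = 5.5% → £2.23575
Garment alterations £35.84: taxable services → 0% + 0.5% county = 0.5% → £0.1792
Subtotal = £167.01; unrounded tax = £10.54825 → £10.55; total due = £177.56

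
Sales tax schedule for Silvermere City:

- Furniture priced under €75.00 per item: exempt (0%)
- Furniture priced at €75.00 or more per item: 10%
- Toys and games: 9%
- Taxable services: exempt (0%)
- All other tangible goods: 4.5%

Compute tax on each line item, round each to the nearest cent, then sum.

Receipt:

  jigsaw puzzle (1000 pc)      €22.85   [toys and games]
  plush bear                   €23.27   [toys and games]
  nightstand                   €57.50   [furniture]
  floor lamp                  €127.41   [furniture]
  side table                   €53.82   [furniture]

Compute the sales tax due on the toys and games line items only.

€4.15

Jigsaw puzzle (1000 pc) €22.85: toys and games → 9% → €2.06
Plush bear €23.27: toys and games → 9% → €2.09
Tax on toys and games = €2.06 + €2.09 = €4.15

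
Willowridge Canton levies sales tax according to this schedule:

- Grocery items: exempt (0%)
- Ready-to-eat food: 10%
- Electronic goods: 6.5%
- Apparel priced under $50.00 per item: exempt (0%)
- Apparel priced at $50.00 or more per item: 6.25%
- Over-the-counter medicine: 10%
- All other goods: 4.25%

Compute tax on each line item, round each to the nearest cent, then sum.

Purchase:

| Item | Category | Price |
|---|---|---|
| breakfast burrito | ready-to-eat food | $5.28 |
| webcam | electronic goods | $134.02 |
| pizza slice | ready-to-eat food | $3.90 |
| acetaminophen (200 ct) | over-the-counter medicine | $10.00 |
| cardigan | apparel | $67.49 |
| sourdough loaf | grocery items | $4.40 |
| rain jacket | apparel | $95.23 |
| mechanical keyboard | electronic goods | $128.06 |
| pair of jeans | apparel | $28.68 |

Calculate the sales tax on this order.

Breakfast burrito $5.28: ready-to-eat food → 10% → $0.53
Webcam $134.02: electronic goods → 6.5% → $8.71
Pizza slice $3.90: ready-to-eat food → 10% → $0.39
Acetaminophen (200 ct) $10.00: over-the-counter medicine → 10% → $1.00
Cardigan $67.49: apparel, $50.00 or more → 6.25% → $4.22
Sourdough loaf $4.40: grocery items → 0% → $0.00
Rain jacket $95.23: apparel, $50.00 or more → 6.25% → $5.95
Mechanical keyboard $128.06: electronic goods → 6.5% → $8.32
Pair of jeans $28.68: apparel, under $50.00 → 0% → $0.00
Total tax = $0.53 + $8.71 + $0.39 + $1.00 + $4.22 + $5.95 + $8.32 = $29.12

$29.12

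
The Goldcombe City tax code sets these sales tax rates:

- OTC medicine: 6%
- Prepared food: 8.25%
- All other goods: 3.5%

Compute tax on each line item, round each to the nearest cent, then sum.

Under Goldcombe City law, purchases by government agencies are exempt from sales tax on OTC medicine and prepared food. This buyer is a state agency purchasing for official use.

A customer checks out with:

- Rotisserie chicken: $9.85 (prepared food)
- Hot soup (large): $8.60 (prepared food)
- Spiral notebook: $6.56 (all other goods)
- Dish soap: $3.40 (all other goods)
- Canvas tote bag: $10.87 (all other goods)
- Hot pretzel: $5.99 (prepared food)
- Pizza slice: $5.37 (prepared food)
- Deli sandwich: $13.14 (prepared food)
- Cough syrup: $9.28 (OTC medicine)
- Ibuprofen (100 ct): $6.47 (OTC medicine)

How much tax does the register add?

Rotisserie chicken $9.85: prepared food, buyer-exempt → 0% → $0.00
Hot soup (large) $8.60: prepared food, buyer-exempt → 0% → $0.00
Spiral notebook $6.56: all other goods → 3.5% → $0.23
Dish soap $3.40: all other goods → 3.5% → $0.12
Canvas tote bag $10.87: all other goods → 3.5% → $0.38
Hot pretzel $5.99: prepared food, buyer-exempt → 0% → $0.00
Pizza slice $5.37: prepared food, buyer-exempt → 0% → $0.00
Deli sandwich $13.14: prepared food, buyer-exempt → 0% → $0.00
Cough syrup $9.28: OTC medicine, buyer-exempt → 0% → $0.00
Ibuprofen (100 ct) $6.47: OTC medicine, buyer-exempt → 0% → $0.00
Total tax = $0.23 + $0.12 + $0.38 = $0.73

$0.73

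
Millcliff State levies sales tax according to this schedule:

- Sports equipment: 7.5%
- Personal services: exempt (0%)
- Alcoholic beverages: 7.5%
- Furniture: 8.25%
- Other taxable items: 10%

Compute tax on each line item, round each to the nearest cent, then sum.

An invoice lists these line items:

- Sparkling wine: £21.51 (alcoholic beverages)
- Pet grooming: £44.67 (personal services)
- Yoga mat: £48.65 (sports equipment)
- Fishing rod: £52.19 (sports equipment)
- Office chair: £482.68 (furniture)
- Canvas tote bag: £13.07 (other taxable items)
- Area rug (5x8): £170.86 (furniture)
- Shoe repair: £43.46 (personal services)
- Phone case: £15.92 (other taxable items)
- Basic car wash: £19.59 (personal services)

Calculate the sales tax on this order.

£65.99

Sparkling wine £21.51: alcoholic beverages → 7.5% → £1.61
Pet grooming £44.67: personal services → 0% → £0.00
Yoga mat £48.65: sports equipment → 7.5% → £3.65
Fishing rod £52.19: sports equipment → 7.5% → £3.91
Office chair £482.68: furniture → 8.25% → £39.82
Canvas tote bag £13.07: other taxable items → 10% → £1.31
Area rug (5x8) £170.86: furniture → 8.25% → £14.10
Shoe repair £43.46: personal services → 0% → £0.00
Phone case £15.92: other taxable items → 10% → £1.59
Basic car wash £19.59: personal services → 0% → £0.00
Total tax = £1.61 + £3.65 + £3.91 + £39.82 + £1.31 + £14.10 + £1.59 = £65.99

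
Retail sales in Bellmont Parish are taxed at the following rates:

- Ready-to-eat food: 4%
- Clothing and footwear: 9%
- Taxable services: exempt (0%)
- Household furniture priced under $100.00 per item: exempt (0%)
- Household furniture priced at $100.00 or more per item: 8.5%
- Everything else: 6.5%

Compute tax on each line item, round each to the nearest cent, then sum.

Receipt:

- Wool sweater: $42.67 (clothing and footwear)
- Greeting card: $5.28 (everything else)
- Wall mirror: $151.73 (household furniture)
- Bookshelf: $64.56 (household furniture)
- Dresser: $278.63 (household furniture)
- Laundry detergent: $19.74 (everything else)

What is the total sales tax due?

$42.04

Wool sweater $42.67: clothing and footwear → 9% → $3.84
Greeting card $5.28: everything else → 6.5% → $0.34
Wall mirror $151.73: household furniture, $100.00 or more → 8.5% → $12.90
Bookshelf $64.56: household furniture, under $100.00 → 0% → $0.00
Dresser $278.63: household furniture, $100.00 or more → 8.5% → $23.68
Laundry detergent $19.74: everything else → 6.5% → $1.28
Total tax = $3.84 + $0.34 + $12.90 + $23.68 + $1.28 = $42.04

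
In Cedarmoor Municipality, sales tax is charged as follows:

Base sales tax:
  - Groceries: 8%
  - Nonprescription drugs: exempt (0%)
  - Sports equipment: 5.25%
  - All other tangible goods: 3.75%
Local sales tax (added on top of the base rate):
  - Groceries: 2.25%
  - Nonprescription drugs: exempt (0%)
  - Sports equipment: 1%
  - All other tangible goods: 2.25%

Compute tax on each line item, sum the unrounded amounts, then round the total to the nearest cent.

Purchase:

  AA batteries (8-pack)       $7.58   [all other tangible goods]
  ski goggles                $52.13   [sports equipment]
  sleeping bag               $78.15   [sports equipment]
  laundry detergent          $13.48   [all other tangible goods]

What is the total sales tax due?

AA batteries (8-pack) $7.58: all other tangible goods → 3.75% + 2.25% local = 6% → $0.4548
Ski goggles $52.13: sports equipment → 5.25% + 1% local = 6.25% → $3.258125
Sleeping bag $78.15: sports equipment → 5.25% + 1% local = 6.25% → $4.884375
Laundry detergent $13.48: all other tangible goods → 3.75% + 2.25% local = 6% → $0.8088
Unrounded tax sum = $9.4061 → $9.41

$9.41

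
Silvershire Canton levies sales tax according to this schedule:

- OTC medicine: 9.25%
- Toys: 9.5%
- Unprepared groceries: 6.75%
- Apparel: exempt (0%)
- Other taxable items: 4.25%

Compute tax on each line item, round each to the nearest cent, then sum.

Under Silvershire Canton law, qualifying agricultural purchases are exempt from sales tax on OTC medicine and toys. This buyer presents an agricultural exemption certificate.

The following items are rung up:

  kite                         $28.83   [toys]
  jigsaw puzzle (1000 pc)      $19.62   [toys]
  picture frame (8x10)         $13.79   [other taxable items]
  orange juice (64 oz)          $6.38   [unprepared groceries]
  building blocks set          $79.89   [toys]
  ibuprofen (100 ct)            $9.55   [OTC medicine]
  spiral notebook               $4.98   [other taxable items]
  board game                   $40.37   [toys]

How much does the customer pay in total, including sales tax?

$204.64

Kite $28.83: toys, buyer-exempt → 0% → $0.00
Jigsaw puzzle (1000 pc) $19.62: toys, buyer-exempt → 0% → $0.00
Picture frame (8x10) $13.79: other taxable items → 4.25% → $0.59
Orange juice (64 oz) $6.38: unprepared groceries → 6.75% → $0.43
Building blocks set $79.89: toys, buyer-exempt → 0% → $0.00
Ibuprofen (100 ct) $9.55: OTC medicine, buyer-exempt → 0% → $0.00
Spiral notebook $4.98: other taxable items → 4.25% → $0.21
Board game $40.37: toys, buyer-exempt → 0% → $0.00
Subtotal = $203.41; tax = $1.23; total due = $204.64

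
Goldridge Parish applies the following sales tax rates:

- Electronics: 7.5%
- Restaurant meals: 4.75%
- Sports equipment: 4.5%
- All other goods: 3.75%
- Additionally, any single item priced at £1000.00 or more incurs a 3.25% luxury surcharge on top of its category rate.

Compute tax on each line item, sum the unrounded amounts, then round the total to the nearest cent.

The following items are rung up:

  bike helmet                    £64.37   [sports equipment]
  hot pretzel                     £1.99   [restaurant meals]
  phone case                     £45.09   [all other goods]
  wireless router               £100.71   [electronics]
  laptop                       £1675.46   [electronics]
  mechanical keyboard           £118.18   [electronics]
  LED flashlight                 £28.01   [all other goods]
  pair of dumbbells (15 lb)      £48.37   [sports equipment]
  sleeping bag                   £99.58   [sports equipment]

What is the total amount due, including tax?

£2390.68

Bike helmet £64.37: sports equipment → 4.5% → £2.89665
Hot pretzel £1.99: restaurant meals → 4.75% → £0.094525
Phone case £45.09: all other goods → 3.75% → £1.690875
Wireless router £100.71: electronics → 7.5% → £7.55325
Laptop £1675.46: electronics → 7.5% + 3.25% surcharge = 10.75% → £180.11195
Mechanical keyboard £118.18: electronics → 7.5% → £8.8635
LED flashlight £28.01: all other goods → 3.75% → £1.050375
Pair of dumbbells (15 lb) £48.37: sports equipment → 4.5% → £2.17665
Sleeping bag £99.58: sports equipment → 4.5% → £4.4811
Subtotal = £2181.76; unrounded tax = £208.918875 → £208.92; total due = £2390.68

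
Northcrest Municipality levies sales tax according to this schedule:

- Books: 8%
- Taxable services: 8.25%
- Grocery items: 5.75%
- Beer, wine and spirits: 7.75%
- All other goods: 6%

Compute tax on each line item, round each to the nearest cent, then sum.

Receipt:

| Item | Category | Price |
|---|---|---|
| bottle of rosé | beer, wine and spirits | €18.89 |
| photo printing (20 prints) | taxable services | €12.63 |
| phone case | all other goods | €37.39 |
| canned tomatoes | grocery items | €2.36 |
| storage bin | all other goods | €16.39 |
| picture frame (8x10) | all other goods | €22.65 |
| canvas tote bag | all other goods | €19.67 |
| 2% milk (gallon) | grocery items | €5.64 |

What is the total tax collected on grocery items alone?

Canned tomatoes €2.36: grocery items → 5.75% → €0.14
2% milk (gallon) €5.64: grocery items → 5.75% → €0.32
Tax on grocery items = €0.14 + €0.32 = €0.46

€0.46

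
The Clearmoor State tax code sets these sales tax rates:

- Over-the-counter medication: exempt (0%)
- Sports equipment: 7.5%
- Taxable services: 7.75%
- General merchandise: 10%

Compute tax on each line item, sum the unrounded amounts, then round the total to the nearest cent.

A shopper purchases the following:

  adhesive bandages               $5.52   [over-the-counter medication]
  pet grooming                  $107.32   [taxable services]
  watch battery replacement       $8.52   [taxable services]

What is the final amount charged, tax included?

Adhesive bandages $5.52: over-the-counter medication → 0% → $0.00
Pet grooming $107.32: taxable services → 7.75% → $8.3173
Watch battery replacement $8.52: taxable services → 7.75% → $0.6603
Subtotal = $121.36; unrounded tax = $8.9776 → $8.98; total due = $130.34

$130.34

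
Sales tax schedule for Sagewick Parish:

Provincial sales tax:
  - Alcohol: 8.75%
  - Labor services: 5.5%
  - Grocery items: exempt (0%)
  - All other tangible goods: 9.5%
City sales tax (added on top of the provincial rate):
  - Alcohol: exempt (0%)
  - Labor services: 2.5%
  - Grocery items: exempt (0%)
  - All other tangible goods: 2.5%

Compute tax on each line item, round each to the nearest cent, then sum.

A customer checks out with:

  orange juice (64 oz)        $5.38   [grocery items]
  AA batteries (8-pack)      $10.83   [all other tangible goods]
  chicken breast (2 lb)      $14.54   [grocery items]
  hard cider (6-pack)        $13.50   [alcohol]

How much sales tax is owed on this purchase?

Orange juice (64 oz) $5.38: grocery items → 0% + 0% city = 0% → $0.00
AA batteries (8-pack) $10.83: all other tangible goods → 9.5% + 2.5% city = 12% → $1.30
Chicken breast (2 lb) $14.54: grocery items → 0% + 0% city = 0% → $0.00
Hard cider (6-pack) $13.50: alcohol → 8.75% + 0% city = 8.75% → $1.18
Total tax = $1.30 + $1.18 = $2.48

$2.48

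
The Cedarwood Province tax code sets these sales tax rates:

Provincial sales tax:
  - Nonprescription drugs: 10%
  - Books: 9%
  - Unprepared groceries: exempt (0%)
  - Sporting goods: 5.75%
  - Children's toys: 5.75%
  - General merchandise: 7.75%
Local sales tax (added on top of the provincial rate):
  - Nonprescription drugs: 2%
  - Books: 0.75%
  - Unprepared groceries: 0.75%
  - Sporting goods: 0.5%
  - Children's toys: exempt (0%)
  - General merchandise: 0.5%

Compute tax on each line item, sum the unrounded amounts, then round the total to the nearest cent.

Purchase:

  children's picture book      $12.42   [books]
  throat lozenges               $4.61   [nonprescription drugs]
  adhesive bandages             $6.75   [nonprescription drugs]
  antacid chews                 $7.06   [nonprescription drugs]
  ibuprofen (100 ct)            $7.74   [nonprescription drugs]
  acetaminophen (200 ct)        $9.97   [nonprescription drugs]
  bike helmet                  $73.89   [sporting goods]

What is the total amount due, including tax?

$132.60

Children's picture book $12.42: books → 9% + 0.75% local = 9.75% → $1.21095
Throat lozenges $4.61: nonprescription drugs → 10% + 2% local = 12% → $0.5532
Adhesive bandages $6.75: nonprescription drugs → 10% + 2% local = 12% → $0.81
Antacid chews $7.06: nonprescription drugs → 10% + 2% local = 12% → $0.8472
Ibuprofen (100 ct) $7.74: nonprescription drugs → 10% + 2% local = 12% → $0.9288
Acetaminophen (200 ct) $9.97: nonprescription drugs → 10% + 2% local = 12% → $1.1964
Bike helmet $73.89: sporting goods → 5.75% + 0.5% local = 6.25% → $4.618125
Subtotal = $122.44; unrounded tax = $10.164675 → $10.16; total due = $132.60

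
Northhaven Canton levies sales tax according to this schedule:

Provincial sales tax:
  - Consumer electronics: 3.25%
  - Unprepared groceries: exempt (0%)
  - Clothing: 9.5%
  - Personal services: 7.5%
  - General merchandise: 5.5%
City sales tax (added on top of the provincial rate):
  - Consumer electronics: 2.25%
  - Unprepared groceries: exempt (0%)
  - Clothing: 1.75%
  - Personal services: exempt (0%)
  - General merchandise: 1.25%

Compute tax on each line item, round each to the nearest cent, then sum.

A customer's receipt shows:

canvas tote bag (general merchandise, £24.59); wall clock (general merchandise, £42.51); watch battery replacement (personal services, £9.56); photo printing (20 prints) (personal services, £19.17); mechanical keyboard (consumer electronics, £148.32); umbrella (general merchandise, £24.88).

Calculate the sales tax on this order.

£16.53

Canvas tote bag £24.59: general merchandise → 5.5% + 1.25% city = 6.75% → £1.66
Wall clock £42.51: general merchandise → 5.5% + 1.25% city = 6.75% → £2.87
Watch battery replacement £9.56: personal services → 7.5% + 0% city = 7.5% → £0.72
Photo printing (20 prints) £19.17: personal services → 7.5% + 0% city = 7.5% → £1.44
Mechanical keyboard £148.32: consumer electronics → 3.25% + 2.25% city = 5.5% → £8.16
Umbrella £24.88: general merchandise → 5.5% + 1.25% city = 6.75% → £1.68
Total tax = £1.66 + £2.87 + £0.72 + £1.44 + £8.16 + £1.68 = £16.53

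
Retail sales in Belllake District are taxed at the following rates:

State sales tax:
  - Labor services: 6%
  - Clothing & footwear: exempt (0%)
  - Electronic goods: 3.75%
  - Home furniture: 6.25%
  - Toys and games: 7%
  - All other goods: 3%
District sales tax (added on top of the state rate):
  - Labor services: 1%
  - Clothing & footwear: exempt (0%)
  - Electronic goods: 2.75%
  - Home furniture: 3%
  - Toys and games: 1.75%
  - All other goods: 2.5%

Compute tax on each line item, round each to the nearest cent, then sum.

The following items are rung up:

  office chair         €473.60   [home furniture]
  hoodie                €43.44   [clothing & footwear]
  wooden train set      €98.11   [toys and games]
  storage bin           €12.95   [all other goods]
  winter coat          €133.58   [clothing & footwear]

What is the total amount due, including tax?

€814.78

Office chair €473.60: home furniture → 6.25% + 3% district = 9.25% → €43.81
Hoodie €43.44: clothing & footwear → 0% + 0% district = 0% → €0.00
Wooden train set €98.11: toys and games → 7% + 1.75% district = 8.75% → €8.58
Storage bin €12.95: all other goods → 3% + 2.5% district = 5.5% → €0.71
Winter coat €133.58: clothing & footwear → 0% + 0% district = 0% → €0.00
Subtotal = €761.68; tax = €53.10; total due = €814.78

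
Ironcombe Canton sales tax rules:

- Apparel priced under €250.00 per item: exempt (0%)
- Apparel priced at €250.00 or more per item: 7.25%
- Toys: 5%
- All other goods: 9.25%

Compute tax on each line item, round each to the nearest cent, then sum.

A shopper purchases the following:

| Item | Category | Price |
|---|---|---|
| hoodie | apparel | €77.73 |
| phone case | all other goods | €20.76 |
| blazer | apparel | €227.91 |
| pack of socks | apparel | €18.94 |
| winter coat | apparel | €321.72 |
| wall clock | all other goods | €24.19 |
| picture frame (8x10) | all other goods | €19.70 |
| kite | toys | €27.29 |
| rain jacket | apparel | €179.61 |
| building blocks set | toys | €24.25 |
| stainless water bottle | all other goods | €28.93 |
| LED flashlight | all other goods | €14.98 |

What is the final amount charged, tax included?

Hoodie €77.73: apparel, under €250.00 → 0% → €0.00
Phone case €20.76: all other goods → 9.25% → €1.92
Blazer €227.91: apparel, under €250.00 → 0% → €0.00
Pack of socks €18.94: apparel, under €250.00 → 0% → €0.00
Winter coat €321.72: apparel, €250.00 or more → 7.25% → €23.32
Wall clock €24.19: all other goods → 9.25% → €2.24
Picture frame (8x10) €19.70: all other goods → 9.25% → €1.82
Kite €27.29: toys → 5% → €1.36
Rain jacket €179.61: apparel, under €250.00 → 0% → €0.00
Building blocks set €24.25: toys → 5% → €1.21
Stainless water bottle €28.93: all other goods → 9.25% → €2.68
LED flashlight €14.98: all other goods → 9.25% → €1.39
Subtotal = €986.01; tax = €35.94; total due = €1021.95

€1021.95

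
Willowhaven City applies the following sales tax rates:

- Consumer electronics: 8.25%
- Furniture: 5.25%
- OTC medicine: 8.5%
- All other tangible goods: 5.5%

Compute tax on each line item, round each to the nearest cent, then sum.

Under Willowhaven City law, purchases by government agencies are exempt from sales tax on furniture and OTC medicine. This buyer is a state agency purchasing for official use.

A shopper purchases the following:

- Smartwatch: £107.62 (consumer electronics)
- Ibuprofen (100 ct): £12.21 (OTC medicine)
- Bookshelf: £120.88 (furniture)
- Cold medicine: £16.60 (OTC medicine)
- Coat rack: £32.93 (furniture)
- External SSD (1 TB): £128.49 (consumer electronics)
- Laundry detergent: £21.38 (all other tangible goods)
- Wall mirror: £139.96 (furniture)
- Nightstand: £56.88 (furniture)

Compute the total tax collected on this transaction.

Smartwatch £107.62: consumer electronics → 8.25% → £8.88
Ibuprofen (100 ct) £12.21: OTC medicine, buyer-exempt → 0% → £0.00
Bookshelf £120.88: furniture, buyer-exempt → 0% → £0.00
Cold medicine £16.60: OTC medicine, buyer-exempt → 0% → £0.00
Coat rack £32.93: furniture, buyer-exempt → 0% → £0.00
External SSD (1 TB) £128.49: consumer electronics → 8.25% → £10.60
Laundry detergent £21.38: all other tangible goods → 5.5% → £1.18
Wall mirror £139.96: furniture, buyer-exempt → 0% → £0.00
Nightstand £56.88: furniture, buyer-exempt → 0% → £0.00
Total tax = £8.88 + £10.60 + £1.18 = £20.66

£20.66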